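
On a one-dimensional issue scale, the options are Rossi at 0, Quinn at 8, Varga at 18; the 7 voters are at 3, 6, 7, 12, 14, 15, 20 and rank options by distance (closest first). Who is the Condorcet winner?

Quinn

With single-peaked preferences on a line, the Condorcet winner is the candidate closest to the median voter.
The median voter (position 12) is closest to Quinn at 8.
Check: Quinn vs Varga — voters closer to Quinn: 4 of 7.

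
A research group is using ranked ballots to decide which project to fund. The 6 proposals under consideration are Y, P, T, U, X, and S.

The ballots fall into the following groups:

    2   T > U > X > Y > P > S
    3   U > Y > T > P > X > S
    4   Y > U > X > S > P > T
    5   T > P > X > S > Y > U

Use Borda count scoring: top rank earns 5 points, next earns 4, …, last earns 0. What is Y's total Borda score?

41

Borda scores:
  Y: 2·2 + 3·4 + 4·5 + 5·1 = 41
  P: 2·1 + 3·2 + 4·1 + 5·4 = 32
  T: 2·5 + 3·3 + 4·0 + 5·5 = 44
  U: 2·4 + 3·5 + 4·4 + 5·0 = 39
  X: 2·3 + 3·1 + 4·3 + 5·3 = 36
  S: 2·0 + 3·0 + 4·2 + 5·2 = 18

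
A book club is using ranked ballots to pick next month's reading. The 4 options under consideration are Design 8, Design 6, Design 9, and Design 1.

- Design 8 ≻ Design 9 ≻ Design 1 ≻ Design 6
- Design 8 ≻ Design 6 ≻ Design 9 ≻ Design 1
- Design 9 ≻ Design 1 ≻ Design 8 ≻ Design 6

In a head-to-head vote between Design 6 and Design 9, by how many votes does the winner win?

1

Ballots ranking Design 6 above Design 9: 1.
Ballots ranking Design 9 above Design 6: 2.
Design 9 wins 2–1, a margin of 1.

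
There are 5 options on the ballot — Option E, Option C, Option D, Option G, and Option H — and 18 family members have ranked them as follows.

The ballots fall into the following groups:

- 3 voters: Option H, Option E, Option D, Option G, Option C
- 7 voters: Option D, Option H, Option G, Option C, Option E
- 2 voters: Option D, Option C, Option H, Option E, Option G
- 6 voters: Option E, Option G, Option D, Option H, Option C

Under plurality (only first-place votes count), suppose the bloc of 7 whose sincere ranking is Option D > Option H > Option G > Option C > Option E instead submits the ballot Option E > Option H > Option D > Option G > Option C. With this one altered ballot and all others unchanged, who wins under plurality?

Option E

First-place totals with the altered ballot: Option E 13, Option C 0, Option D 2, Option G 0, Option H 3.
The switch changes the winner from Option D to Option E.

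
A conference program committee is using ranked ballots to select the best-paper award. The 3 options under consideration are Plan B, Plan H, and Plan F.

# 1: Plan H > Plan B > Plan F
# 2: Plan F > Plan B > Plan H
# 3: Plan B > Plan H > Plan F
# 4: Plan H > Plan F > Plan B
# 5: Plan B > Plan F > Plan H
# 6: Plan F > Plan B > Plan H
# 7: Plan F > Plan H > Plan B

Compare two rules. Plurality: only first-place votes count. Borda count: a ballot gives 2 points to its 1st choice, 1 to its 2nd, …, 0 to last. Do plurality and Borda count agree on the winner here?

Plurality first-place counts: Plan B 2, Plan H 2, Plan F 3 → Plan F.
Borda totals: Plan B 7, Plan H 6, Plan F 8 → Plan F.
The two rules agree on Plan F.

Yes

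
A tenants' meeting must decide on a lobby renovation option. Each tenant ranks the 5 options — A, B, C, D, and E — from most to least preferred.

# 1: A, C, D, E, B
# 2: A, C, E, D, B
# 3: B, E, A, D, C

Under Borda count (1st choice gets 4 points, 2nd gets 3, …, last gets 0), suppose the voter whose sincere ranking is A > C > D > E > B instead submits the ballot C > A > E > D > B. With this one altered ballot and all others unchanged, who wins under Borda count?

Borda totals with the altered ballot: A 9, B 4, C 7, D 3, E 7.
The winner is unchanged: still A.

A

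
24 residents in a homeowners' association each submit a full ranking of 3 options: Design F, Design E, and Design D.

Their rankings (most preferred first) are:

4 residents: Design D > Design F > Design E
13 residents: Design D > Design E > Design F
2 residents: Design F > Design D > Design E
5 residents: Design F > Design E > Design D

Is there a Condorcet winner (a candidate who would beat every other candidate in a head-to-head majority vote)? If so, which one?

Design D

Head-to-head results (24 voters total):
Design F vs Design E: Design E wins 13–11.
Design F vs Design D: Design D wins 17–7.
Design E vs Design D: Design D wins 19–5.
Design D beats each rival — Design F (17–7), Design E (19–5) — so Design D is the Condorcet winner.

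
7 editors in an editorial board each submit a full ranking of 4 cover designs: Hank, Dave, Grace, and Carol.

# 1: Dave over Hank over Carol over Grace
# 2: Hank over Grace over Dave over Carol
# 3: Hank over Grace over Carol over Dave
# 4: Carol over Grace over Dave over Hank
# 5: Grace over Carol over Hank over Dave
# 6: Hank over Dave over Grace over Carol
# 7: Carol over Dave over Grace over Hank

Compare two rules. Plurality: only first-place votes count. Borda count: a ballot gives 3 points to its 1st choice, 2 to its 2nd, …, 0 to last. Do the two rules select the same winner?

Plurality first-place counts: Hank 3, Dave 1, Grace 1, Carol 2 → Hank.
Borda totals: Hank 12, Dave 9, Grace 11, Carol 10 → Hank.
The two rules agree on Hank.

Yes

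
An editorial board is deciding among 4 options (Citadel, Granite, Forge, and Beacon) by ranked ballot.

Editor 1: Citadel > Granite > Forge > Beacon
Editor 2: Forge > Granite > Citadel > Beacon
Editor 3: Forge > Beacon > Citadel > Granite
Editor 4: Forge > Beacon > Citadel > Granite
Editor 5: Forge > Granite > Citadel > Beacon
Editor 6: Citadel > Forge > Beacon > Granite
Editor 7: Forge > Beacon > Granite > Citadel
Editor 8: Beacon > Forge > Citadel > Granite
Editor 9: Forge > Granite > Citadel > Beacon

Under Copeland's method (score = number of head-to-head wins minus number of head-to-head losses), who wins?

Forge

Pairwise results:
  Citadel vs Granite: Citadel wins 5–4.
  Citadel vs Forge: Forge wins 7–2.
  Citadel vs Beacon: Citadel wins 5–4.
  Granite vs Forge: Forge wins 8–1.
  Granite vs Beacon: Beacon wins 5–4.
  Forge vs Beacon: Forge wins 8–1.
Copeland scores (wins − losses):
  Citadel: 2 − 1 = 1
  Granite: 0 − 3 = -3
  Forge: 3 − 0 = 3
  Beacon: 1 − 2 = -1
Forge has the best Copeland score.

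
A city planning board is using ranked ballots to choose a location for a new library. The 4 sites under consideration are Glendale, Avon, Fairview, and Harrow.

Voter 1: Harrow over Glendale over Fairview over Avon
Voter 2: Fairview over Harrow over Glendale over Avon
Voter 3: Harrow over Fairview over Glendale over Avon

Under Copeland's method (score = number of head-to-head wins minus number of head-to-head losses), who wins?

Pairwise results:
  Glendale vs Avon: Glendale wins 3–0.
  Glendale vs Fairview: Fairview wins 2–1.
  Glendale vs Harrow: Harrow wins 3–0.
  Avon vs Fairview: Fairview wins 3–0.
  Avon vs Harrow: Harrow wins 3–0.
  Fairview vs Harrow: Harrow wins 2–1.
Copeland scores (wins − losses):
  Glendale: 1 − 2 = -1
  Avon: 0 − 3 = -3
  Fairview: 2 − 1 = 1
  Harrow: 3 − 0 = 3
Harrow has the best Copeland score.

Harrow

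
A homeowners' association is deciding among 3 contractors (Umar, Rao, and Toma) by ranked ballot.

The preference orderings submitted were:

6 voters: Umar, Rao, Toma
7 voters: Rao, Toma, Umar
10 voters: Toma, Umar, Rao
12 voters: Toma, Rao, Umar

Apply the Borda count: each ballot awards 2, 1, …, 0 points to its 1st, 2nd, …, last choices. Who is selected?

Toma

Borda scores:
  Umar: 6·2 + 7·0 + 10·1 + 12·0 = 22
  Rao: 6·1 + 7·2 + 10·0 + 12·1 = 32
  Toma: 6·0 + 7·1 + 10·2 + 12·2 = 51
Toma has the highest total.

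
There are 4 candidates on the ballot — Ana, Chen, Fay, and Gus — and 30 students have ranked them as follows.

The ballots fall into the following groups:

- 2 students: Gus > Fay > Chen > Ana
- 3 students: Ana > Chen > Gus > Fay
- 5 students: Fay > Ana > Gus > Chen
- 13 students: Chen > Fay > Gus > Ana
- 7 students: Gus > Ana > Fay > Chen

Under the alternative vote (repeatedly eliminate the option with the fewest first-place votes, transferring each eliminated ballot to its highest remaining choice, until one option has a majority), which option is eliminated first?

Round 1: Chen 13, Gus 9, Fay 5, Ana 3. Ana has the fewest and is eliminated.
Round 2: Chen 16, Gus 9, Fay 5. Chen has a majority.

Ana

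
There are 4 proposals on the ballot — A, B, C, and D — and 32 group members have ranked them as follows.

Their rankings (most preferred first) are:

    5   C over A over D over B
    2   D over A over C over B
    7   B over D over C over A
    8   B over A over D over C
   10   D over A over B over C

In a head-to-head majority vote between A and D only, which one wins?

D

Ballots ranking A above D: 5+8 = 13.
Ballots ranking D above A: 2+7+10 = 19.
D wins the head-to-head, 19–13.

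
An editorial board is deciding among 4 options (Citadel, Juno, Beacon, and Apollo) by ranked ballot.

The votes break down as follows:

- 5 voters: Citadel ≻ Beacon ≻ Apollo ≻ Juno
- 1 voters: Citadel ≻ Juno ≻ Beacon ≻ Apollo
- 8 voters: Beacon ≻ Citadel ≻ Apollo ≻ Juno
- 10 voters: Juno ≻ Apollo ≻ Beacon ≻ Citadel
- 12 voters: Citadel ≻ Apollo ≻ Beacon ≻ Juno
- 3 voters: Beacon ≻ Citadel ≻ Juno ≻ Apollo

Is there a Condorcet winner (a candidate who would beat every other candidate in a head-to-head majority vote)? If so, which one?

Head-to-head results (39 voters total):
Citadel vs Juno: Citadel wins 29–10.
Citadel vs Beacon: Beacon wins 21–18.
Citadel vs Apollo: Citadel wins 29–10.
Juno vs Beacon: Beacon wins 28–11.
Juno vs Apollo: Apollo wins 25–14.
Beacon vs Apollo: Apollo wins 22–17.
No candidate beats all others: Citadel beats Apollo beats Beacon beats Citadel, a majority cycle.

No Condorcet winner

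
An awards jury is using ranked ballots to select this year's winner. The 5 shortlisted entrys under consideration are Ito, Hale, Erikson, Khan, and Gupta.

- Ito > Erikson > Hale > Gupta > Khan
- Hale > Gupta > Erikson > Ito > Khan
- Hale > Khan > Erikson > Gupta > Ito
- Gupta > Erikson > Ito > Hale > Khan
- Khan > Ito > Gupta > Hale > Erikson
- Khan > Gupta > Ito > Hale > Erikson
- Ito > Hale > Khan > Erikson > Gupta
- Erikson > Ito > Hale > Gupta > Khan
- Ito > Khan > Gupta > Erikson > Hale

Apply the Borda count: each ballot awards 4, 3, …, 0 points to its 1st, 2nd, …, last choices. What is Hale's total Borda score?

Borda scores:
  Ito: 4 + 1 + 0 + 2 + 3 + 2 + 4 + 3 + 4 = 23
  Hale: 2 + 4 + 4 + 1 + 1 + 1 + 3 + 2 + 0 = 18
  Erikson: 3 + 2 + 2 + 3 + 0 + 0 + 1 + 4 + 1 = 16
  Khan: 0 + 0 + 3 + 0 + 4 + 4 + 2 + 0 + 3 = 16
  Gupta: 1 + 3 + 1 + 4 + 2 + 3 + 0 + 1 + 2 = 17

18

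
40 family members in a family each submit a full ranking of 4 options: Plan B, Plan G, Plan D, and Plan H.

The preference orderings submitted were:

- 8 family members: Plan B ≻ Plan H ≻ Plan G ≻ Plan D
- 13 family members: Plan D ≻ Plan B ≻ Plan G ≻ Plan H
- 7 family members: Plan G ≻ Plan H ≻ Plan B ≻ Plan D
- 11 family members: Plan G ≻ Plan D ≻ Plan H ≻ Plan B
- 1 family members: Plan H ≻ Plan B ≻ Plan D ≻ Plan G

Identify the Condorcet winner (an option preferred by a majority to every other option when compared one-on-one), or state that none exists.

None — there is no Condorcet winner

Head-to-head results (40 voters total):
Plan B vs Plan G: Plan B wins 22–18.
Plan B vs Plan D: Plan D wins 24–16.
Plan B vs Plan H: Plan B wins 21–19.
Plan G vs Plan D: Plan G wins 26–14.
Plan G vs Plan H: Plan G wins 31–9.
Plan D vs Plan H: Plan D wins 24–16.
No candidate beats all others: Plan B beats Plan G beats Plan D beats Plan B, a majority cycle.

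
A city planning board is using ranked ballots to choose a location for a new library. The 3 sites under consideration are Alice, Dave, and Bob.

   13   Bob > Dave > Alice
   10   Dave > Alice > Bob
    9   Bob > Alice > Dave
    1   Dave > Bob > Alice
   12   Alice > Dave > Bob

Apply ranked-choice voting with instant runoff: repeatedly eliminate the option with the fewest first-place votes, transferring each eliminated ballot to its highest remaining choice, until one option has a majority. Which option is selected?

Bob

Round 1: Bob 22, Alice 12, Dave 11. Dave has the fewest and is eliminated.
Round 2: Bob 23, Alice 22. Bob has a majority.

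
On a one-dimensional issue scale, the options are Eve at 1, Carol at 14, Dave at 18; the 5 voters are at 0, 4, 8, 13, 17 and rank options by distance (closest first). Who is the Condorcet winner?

Carol

With single-peaked preferences on a line, the Condorcet winner is the candidate closest to the median voter.
The median voter (position 8) is closest to Carol at 14.
Check: Carol vs Dave — voters closer to Carol: 4 of 5.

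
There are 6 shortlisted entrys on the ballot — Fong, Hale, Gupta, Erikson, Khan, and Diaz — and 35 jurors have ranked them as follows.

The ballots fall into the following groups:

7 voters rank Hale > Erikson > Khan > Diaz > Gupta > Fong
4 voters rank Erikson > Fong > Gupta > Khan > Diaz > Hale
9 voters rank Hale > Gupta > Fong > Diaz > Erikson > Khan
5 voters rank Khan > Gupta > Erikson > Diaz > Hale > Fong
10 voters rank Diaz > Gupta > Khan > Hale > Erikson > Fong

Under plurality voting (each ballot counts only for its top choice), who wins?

First-place vote totals:
  Fong: 0
  Hale: 16
  Gupta: 0
  Erikson: 4
  Khan: 5
  Diaz: 10
Hale has the most first-place votes.

Hale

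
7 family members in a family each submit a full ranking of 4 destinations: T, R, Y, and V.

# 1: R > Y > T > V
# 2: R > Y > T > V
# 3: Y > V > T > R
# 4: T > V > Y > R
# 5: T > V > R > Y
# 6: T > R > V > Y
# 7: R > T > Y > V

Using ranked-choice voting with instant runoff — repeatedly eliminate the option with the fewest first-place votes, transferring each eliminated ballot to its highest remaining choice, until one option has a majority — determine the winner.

T

Round 1: T 3, R 3, Y 1, V 0. V has the fewest and is eliminated.
Round 2: T 3, R 3, Y 1. Y has the fewest and is eliminated.
Round 3: T 4, R 3. T has a majority.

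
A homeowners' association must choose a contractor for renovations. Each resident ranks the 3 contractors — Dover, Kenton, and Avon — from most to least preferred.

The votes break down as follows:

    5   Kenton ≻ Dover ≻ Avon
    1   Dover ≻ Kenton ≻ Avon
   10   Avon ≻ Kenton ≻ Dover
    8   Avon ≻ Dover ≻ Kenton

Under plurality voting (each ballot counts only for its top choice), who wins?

First-place vote totals:
  Dover: 1
  Kenton: 5
  Avon: 18
Avon has the most first-place votes.

Avon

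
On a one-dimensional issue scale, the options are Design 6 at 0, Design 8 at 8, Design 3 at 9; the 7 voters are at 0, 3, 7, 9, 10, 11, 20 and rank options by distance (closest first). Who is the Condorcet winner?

Design 3

With single-peaked preferences on a line, the Condorcet winner is the candidate closest to the median voter.
The median voter (position 9) is closest to Design 3 at 9.
Check: Design 3 vs Design 8 — voters closer to Design 3: 4 of 7.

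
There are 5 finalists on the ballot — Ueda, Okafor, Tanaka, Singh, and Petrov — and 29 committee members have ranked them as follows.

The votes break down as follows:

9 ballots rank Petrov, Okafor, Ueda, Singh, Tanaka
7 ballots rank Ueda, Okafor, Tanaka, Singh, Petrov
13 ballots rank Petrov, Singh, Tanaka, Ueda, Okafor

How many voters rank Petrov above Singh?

Ballots ranking Petrov above Singh: 9+13 = 22.
Ballots ranking Singh above Petrov: 7.
So 22 of 29 voters prefer Petrov to Singh.

22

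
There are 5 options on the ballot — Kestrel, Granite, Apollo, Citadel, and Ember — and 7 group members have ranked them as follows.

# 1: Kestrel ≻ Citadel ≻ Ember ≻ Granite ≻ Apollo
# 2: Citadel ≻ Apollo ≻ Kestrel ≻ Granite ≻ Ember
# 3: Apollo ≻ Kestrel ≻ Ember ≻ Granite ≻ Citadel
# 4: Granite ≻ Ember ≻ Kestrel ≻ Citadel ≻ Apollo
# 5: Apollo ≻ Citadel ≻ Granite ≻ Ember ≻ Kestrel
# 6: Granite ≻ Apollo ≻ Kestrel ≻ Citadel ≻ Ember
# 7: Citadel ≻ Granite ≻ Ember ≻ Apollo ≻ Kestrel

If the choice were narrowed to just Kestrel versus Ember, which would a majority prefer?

Ballots ranking Kestrel above Ember: 4.
Ballots ranking Ember above Kestrel: 3.
Kestrel wins the head-to-head, 4–3.

Kestrel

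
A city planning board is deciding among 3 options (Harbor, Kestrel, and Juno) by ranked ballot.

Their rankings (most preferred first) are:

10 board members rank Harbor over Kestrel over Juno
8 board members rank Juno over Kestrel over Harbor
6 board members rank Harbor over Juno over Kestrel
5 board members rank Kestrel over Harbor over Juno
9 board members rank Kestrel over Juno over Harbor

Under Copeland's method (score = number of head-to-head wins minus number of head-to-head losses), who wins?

Pairwise results:
  Harbor vs Kestrel: Kestrel wins 22–16.
  Harbor vs Juno: Harbor wins 21–17.
  Kestrel vs Juno: Kestrel wins 24–14.
Copeland scores (wins − losses):
  Harbor: 1 − 1 = 0
  Kestrel: 2 − 0 = 2
  Juno: 0 − 2 = -2
Kestrel has the best Copeland score.

Kestrel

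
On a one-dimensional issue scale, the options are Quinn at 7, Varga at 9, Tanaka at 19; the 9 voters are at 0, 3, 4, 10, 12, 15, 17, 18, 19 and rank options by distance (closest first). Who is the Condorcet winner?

Varga

With single-peaked preferences on a line, the Condorcet winner is the candidate closest to the median voter.
The median voter (position 12) is closest to Varga at 9.
Check: Varga vs Tanaka — voters closer to Varga: 5 of 9.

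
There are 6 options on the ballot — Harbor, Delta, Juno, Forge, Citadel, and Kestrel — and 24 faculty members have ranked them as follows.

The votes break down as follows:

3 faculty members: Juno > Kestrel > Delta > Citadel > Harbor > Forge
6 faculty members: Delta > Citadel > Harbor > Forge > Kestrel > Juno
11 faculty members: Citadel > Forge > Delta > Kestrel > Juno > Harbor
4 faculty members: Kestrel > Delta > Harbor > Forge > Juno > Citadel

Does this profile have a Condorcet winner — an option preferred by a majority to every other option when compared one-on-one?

Head-to-head results (24 voters total):
Harbor vs Delta: Delta wins 24–0.
Harbor vs Juno: Juno wins 14–10.
Harbor vs Forge: Harbor wins 13–11.
Harbor vs Citadel: Citadel wins 20–4.
Harbor vs Kestrel: Kestrel wins 18–6.
Delta vs Juno: Delta wins 21–3.
Delta vs Forge: Delta wins 13–11.
Delta vs Citadel: Delta wins 13–11.
Delta vs Kestrel: Delta wins 17–7.
Juno vs Forge: Forge wins 21–3.
Juno vs Citadel: Citadel wins 17–7.
Juno vs Kestrel: Kestrel wins 21–3.
Forge vs Citadel: Citadel wins 20–4.
Forge vs Kestrel: Forge wins 17–7.
Citadel vs Kestrel: Citadel wins 17–7.
Delta beats each rival — Harbor (24–0), Juno (21–3), Forge (13–11), Citadel (13–11), Kestrel (17–7) — so Delta is the Condorcet winner.

Yes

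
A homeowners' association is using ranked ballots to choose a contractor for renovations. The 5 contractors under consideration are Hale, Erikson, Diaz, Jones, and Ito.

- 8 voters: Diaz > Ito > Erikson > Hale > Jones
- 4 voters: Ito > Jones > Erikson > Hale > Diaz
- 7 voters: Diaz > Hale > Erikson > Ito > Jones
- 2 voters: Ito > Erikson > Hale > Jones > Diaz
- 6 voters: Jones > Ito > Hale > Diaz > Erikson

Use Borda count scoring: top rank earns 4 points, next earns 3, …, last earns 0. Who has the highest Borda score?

Borda scores:
  Hale: 8·1 + 4·1 + 7·3 + 2·2 + 6·2 = 49
  Erikson: 8·2 + 4·2 + 7·2 + 2·3 + 6·0 = 44
  Diaz: 8·4 + 4·0 + 7·4 + 2·0 + 6·1 = 66
  Jones: 8·0 + 4·3 + 7·0 + 2·1 + 6·4 = 38
  Ito: 8·3 + 4·4 + 7·1 + 2·4 + 6·3 = 73
Ito has the highest total.

Ito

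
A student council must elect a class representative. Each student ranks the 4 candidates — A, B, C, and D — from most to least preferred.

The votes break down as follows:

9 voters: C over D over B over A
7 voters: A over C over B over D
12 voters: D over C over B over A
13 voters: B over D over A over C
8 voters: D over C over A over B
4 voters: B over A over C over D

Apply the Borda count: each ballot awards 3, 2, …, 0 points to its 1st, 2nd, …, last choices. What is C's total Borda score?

85

Borda scores:
  A: 9·0 + 7·3 + 12·0 + 13·1 + 8·1 + 4·2 = 50
  B: 9·1 + 7·1 + 12·1 + 13·3 + 8·0 + 4·3 = 79
  C: 9·3 + 7·2 + 12·2 + 13·0 + 8·2 + 4·1 = 85
  D: 9·2 + 7·0 + 12·3 + 13·2 + 8·3 + 4·0 = 104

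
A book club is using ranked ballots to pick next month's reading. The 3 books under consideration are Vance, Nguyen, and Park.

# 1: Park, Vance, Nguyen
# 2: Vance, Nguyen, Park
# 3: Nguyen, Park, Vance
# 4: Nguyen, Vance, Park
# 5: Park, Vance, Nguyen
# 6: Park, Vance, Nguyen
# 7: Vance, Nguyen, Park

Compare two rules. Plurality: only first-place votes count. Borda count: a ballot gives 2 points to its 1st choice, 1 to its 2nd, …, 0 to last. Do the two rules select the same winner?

No

Plurality first-place counts: Vance 2, Nguyen 2, Park 3 → Park.
Borda totals: Vance 8, Nguyen 6, Park 7 → Vance.
The two rules disagree: plurality picks Park, Borda picks Vance.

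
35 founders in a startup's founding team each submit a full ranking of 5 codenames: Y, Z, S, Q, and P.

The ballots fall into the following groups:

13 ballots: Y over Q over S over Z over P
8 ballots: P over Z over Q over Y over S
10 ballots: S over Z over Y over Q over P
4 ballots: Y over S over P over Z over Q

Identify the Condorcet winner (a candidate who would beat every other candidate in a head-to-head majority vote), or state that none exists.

Head-to-head results (35 voters total):
Y vs Z: Z wins 18–17.
Y vs S: Y wins 25–10.
Y vs Q: Y wins 27–8.
Y vs P: Y wins 27–8.
Z vs S: S wins 27–8.
Z vs Q: Z wins 22–13.
Z vs P: Z wins 23–12.
S vs Q: Q wins 21–14.
S vs P: S wins 27–8.
Q vs P: Q wins 23–12.
No candidate beats all others: Y beats S beats Z beats Y, a majority cycle.

There is no Condorcet winner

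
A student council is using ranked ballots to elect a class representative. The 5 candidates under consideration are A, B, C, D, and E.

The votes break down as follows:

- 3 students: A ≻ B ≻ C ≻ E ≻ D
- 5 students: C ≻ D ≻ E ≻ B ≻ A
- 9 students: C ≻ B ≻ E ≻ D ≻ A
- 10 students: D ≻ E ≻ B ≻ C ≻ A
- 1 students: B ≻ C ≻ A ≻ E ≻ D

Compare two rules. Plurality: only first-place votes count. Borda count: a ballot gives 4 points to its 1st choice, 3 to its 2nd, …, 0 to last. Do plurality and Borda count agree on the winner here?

Plurality first-place counts: A 3, B 1, C 14, D 10, E 0 → C.
Borda totals: A 14, B 65, C 75, D 64, E 62 → C.
The two rules agree on C.

Yes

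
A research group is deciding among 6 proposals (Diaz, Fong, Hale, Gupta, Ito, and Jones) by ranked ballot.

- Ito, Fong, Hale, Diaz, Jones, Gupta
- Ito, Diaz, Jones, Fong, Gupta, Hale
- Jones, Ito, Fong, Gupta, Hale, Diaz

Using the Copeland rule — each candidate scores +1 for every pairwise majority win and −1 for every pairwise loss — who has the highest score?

Pairwise results:
  Diaz vs Fong: Fong wins 2–1.
  Diaz vs Hale: Hale wins 2–1.
  Diaz vs Gupta: Diaz wins 2–1.
  Diaz vs Ito: Ito wins 3–0.
  Diaz vs Jones: Diaz wins 2–1.
  Fong vs Hale: Fong wins 3–0.
  Fong vs Gupta: Fong wins 3–0.
  Fong vs Ito: Ito wins 3–0.
  Fong vs Jones: Jones wins 2–1.
  Hale vs Gupta: Gupta wins 2–1.
  Hale vs Ito: Ito wins 3–0.
  Hale vs Jones: Jones wins 2–1.
  Gupta vs Ito: Ito wins 3–0.
  Gupta vs Jones: Jones wins 3–0.
  Ito vs Jones: Ito wins 2–1.
Copeland scores (wins − losses):
  Diaz: 2 − 3 = -1
  Fong: 3 − 2 = 1
  Hale: 1 − 4 = -3
  Gupta: 1 − 4 = -3
  Ito: 5 − 0 = 5
  Jones: 3 − 2 = 1
Ito has the best Copeland score.

Ito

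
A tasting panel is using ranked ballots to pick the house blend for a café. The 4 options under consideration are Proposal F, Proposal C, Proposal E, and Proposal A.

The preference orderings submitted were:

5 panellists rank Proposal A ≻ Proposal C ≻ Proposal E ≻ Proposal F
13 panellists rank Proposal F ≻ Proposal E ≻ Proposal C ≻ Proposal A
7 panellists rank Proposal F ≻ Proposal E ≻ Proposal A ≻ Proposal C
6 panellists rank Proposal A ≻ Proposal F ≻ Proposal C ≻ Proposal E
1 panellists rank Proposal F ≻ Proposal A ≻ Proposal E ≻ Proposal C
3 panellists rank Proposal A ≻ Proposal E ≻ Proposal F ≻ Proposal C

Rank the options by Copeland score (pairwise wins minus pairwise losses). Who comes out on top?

Pairwise results:
  Proposal F vs Proposal C: Proposal F wins 30–5.
  Proposal F vs Proposal E: Proposal F wins 27–8.
  Proposal F vs Proposal A: Proposal F wins 21–14.
  Proposal C vs Proposal E: Proposal E wins 24–11.
  Proposal C vs Proposal A: Proposal A wins 22–13.
  Proposal E vs Proposal A: Proposal E wins 20–15.
Copeland scores (wins − losses):
  Proposal F: 3 − 0 = 3
  Proposal C: 0 − 3 = -3
  Proposal E: 2 − 1 = 1
  Proposal A: 1 − 2 = -1
Proposal F has the best Copeland score.

Proposal F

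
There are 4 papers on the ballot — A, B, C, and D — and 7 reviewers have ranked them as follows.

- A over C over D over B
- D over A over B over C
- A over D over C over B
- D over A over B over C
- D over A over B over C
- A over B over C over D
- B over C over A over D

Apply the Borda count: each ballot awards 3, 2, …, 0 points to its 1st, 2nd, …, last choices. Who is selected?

A

Borda scores:
  A: 3 + 2 + 3 + 2 + 2 + 3 + 1 = 16
  B: 0 + 1 + 0 + 1 + 1 + 2 + 3 = 8
  C: 2 + 0 + 1 + 0 + 0 + 1 + 2 = 6
  D: 1 + 3 + 2 + 3 + 3 + 0 + 0 = 12
A has the highest total.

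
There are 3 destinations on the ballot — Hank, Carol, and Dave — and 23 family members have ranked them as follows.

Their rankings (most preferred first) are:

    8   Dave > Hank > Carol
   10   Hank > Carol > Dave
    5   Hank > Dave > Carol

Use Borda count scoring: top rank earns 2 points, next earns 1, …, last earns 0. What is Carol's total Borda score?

10

Borda scores:
  Hank: 8·1 + 10·2 + 5·2 = 38
  Carol: 8·0 + 10·1 + 5·0 = 10
  Dave: 8·2 + 10·0 + 5·1 = 21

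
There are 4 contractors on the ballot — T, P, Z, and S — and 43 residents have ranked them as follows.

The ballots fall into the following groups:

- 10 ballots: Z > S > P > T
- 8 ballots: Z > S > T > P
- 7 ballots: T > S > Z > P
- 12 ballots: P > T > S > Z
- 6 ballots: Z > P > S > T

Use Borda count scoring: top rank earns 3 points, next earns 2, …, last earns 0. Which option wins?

Z

Borda scores:
  T: 10·0 + 8·1 + 7·3 + 12·2 + 6·0 = 53
  P: 10·1 + 8·0 + 7·0 + 12·3 + 6·2 = 58
  Z: 10·3 + 8·3 + 7·1 + 12·0 + 6·3 = 79
  S: 10·2 + 8·2 + 7·2 + 12·1 + 6·1 = 68
Z has the highest total.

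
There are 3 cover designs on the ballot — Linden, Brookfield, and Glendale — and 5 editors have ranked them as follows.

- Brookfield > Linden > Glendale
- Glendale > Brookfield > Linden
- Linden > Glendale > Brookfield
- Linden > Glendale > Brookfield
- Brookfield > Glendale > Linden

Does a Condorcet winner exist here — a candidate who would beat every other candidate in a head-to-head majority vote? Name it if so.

There is no Condorcet winner

Head-to-head results (5 voters total):
Linden vs Brookfield: Brookfield wins 3–2.
Linden vs Glendale: Linden wins 3–2.
Brookfield vs Glendale: Glendale wins 3–2.
No candidate beats all others: Linden beats Glendale beats Brookfield beats Linden, a majority cycle.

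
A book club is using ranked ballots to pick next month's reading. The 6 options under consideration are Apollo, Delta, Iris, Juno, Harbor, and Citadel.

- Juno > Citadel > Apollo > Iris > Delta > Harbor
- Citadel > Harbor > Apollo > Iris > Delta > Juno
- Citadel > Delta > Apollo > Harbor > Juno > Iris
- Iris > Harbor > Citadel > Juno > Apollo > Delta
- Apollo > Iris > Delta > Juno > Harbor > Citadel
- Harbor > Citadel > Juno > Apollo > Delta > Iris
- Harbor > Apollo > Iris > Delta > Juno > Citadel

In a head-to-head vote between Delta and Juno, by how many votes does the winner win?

1

Ballots ranking Delta above Juno: 4.
Ballots ranking Juno above Delta: 3.
Delta wins 4–3, a margin of 1.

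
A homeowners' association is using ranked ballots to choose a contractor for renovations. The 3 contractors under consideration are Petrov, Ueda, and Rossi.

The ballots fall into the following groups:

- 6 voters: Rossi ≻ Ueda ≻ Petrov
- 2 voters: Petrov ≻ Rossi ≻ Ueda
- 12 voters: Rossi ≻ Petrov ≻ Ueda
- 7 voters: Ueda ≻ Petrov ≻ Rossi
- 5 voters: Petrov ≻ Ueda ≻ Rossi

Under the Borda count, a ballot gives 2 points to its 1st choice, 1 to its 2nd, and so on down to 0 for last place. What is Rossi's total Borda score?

38

Borda scores:
  Petrov: 6·0 + 2·2 + 12·1 + 7·1 + 5·2 = 33
  Ueda: 6·1 + 2·0 + 12·0 + 7·2 + 5·1 = 25
  Rossi: 6·2 + 2·1 + 12·2 + 7·0 + 5·0 = 38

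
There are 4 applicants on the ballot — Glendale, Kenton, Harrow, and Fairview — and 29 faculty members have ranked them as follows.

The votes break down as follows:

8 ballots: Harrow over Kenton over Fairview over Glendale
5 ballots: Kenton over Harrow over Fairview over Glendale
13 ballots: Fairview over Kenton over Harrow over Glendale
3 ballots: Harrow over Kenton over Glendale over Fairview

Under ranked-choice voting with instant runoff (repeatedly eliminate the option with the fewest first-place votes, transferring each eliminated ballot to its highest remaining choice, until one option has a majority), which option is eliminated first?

Round 1: Fairview 13, Harrow 11, Kenton 5, Glendale 0. Glendale has the fewest and is eliminated.
Round 2: Fairview 13, Harrow 11, Kenton 5. Kenton has the fewest and is eliminated.
Round 3: Harrow 16, Fairview 13. Harrow has a majority.

Glendale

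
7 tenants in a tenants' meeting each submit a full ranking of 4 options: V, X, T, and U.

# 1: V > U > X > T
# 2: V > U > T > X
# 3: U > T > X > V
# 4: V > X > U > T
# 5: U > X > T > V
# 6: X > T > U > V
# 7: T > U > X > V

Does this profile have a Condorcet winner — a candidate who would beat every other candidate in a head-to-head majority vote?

Head-to-head results (7 voters total):
V vs X: X wins 4–3.
V vs T: T wins 4–3.
V vs U: U wins 4–3.
X vs T: X wins 4–3.
X vs U: U wins 5–2.
T vs U: U wins 5–2.
U beats each rival — V (4–3), X (5–2), T (5–2) — so U is the Condorcet winner.

Yes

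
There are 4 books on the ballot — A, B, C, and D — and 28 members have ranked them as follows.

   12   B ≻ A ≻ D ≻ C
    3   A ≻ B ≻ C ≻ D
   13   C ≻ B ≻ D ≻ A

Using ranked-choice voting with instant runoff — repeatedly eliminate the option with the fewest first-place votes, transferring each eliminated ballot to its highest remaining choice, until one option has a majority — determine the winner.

B

Round 1: C 13, B 12, A 3, D 0. D has the fewest and is eliminated.
Round 2: C 13, B 12, A 3. A has the fewest and is eliminated.
Round 3: B 15, C 13. B has a majority.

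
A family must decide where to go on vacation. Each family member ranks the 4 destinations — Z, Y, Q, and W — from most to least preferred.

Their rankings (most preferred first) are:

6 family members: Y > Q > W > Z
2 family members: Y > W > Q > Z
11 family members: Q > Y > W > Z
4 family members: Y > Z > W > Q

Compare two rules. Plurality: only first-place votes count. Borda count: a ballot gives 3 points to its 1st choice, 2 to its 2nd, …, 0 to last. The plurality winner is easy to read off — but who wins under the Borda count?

Plurality first-place counts: Z 0, Y 12, Q 11, W 0 → Y.
Borda totals: Z 8, Y 58, Q 47, W 25 → Y.

Y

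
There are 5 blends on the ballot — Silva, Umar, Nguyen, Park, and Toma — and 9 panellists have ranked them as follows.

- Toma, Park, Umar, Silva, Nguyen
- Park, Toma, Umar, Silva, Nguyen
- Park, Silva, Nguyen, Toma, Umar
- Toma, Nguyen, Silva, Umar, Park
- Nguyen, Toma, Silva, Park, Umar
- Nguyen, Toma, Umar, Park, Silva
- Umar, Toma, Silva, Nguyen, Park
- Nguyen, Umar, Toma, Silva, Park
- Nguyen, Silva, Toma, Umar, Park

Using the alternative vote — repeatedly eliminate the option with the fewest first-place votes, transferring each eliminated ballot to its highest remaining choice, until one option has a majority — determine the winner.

Round 1: Nguyen 4, Park 2, Toma 2, Umar 1, Silva 0. Silva has the fewest and is eliminated.
Round 2: Nguyen 4, Park 2, Toma 2, Umar 1. Umar has the fewest and is eliminated.
Round 3: Nguyen 4, Toma 3, Park 2. Park has the fewest and is eliminated.
Round 4: Nguyen 5, Toma 4. Nguyen has a majority.

Nguyen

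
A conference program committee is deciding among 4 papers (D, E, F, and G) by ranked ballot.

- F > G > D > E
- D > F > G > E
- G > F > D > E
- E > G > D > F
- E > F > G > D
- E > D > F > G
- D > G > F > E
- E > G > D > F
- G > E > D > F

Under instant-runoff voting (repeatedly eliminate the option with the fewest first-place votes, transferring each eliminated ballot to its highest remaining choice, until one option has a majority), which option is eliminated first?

F

Round 1: E 4, D 2, G 2, F 1. F has the fewest and is eliminated.
Round 2: E 4, G 3, D 2. D has the fewest and is eliminated.
Round 3: G 5, E 4. G has a majority.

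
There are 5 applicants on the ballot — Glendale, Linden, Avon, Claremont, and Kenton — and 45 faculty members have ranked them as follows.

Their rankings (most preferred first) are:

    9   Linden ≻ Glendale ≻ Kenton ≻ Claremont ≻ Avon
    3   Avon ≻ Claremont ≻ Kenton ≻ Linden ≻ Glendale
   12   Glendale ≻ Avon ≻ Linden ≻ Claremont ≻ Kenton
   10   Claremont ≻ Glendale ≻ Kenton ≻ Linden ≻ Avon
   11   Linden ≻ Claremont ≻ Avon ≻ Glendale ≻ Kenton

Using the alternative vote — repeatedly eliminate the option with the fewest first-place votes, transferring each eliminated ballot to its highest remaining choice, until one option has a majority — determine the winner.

Round 1: Linden 20, Glendale 12, Claremont 10, Avon 3, Kenton 0. Kenton has the fewest and is eliminated.
Round 2: Linden 20, Glendale 12, Claremont 10, Avon 3. Avon has the fewest and is eliminated.
Round 3: Linden 20, Claremont 13, Glendale 12. Glendale has the fewest and is eliminated.
Round 4: Linden 32, Claremont 13. Linden has a majority.

Linden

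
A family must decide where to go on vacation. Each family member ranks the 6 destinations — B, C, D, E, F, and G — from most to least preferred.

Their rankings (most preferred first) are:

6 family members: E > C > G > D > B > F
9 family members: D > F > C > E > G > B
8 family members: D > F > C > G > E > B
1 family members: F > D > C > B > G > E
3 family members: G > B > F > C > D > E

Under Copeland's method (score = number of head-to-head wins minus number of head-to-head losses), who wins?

Pairwise results:
  B vs C: C wins 24–3.
  B vs D: D wins 24–3.
  B vs E: E wins 23–4.
  B vs F: F wins 18–9.
  B vs G: G wins 26–1.
  C vs D: D wins 18–9.
  C vs E: C wins 21–6.
  C vs F: F wins 21–6.
  C vs G: C wins 24–3.
  D vs E: D wins 21–6.
  D vs F: D wins 23–4.
  D vs G: D wins 18–9.
  E vs F: F wins 21–6.
  E vs G: E wins 15–12.
  F vs G: F wins 18–9.
Copeland scores (wins − losses):
  B: 0 − 5 = -5
  C: 3 − 2 = 1
  D: 5 − 0 = 5
  E: 2 − 3 = -1
  F: 4 − 1 = 3
  G: 1 − 4 = -3
D has the best Copeland score.

D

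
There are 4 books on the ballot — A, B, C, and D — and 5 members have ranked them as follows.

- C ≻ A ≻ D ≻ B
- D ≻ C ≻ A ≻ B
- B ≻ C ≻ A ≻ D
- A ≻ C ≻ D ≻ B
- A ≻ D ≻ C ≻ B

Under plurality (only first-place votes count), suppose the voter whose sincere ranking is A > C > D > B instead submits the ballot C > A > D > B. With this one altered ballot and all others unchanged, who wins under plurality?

C

First-place totals with the altered ballot: A 1, B 1, C 2, D 1.
The switch changes the winner from A to C.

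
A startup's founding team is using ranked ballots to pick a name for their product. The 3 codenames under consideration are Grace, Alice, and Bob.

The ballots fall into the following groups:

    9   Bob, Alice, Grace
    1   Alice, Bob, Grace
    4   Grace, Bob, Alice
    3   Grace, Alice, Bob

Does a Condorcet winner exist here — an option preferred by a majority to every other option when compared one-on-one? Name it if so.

Head-to-head results (17 voters total):
Grace vs Alice: Alice wins 10–7.
Grace vs Bob: Bob wins 10–7.
Alice vs Bob: Bob wins 13–4.
Bob beats each rival — Grace (10–7), Alice (13–4) — so Bob is the Condorcet winner.

Bob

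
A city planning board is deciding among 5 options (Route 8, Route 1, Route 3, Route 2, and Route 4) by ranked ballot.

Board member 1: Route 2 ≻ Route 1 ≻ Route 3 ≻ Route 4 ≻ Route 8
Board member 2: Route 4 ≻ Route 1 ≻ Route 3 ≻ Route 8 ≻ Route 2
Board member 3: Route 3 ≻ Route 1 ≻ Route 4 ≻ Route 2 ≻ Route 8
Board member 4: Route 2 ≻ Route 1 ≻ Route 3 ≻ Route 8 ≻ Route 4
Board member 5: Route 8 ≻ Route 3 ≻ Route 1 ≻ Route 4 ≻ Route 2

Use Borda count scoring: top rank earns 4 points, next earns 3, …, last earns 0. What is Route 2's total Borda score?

Borda scores:
  Route 8: 0 + 1 + 0 + 1 + 4 = 6
  Route 1: 3 + 3 + 3 + 3 + 2 = 14
  Route 3: 2 + 2 + 4 + 2 + 3 = 13
  Route 2: 4 + 0 + 1 + 4 + 0 = 9
  Route 4: 1 + 4 + 2 + 0 + 1 = 8

9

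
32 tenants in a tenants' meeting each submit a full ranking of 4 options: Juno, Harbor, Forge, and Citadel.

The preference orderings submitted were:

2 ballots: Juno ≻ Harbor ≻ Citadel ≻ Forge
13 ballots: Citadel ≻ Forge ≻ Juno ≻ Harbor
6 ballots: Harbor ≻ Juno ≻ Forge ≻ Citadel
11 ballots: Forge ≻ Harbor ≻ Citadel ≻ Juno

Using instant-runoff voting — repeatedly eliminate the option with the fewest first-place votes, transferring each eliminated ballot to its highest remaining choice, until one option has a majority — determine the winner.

Round 1: Citadel 13, Forge 11, Harbor 6, Juno 2. Juno has the fewest and is eliminated.
Round 2: Citadel 13, Forge 11, Harbor 8. Harbor has the fewest and is eliminated.
Round 3: Forge 17, Citadel 15. Forge has a majority.

Forge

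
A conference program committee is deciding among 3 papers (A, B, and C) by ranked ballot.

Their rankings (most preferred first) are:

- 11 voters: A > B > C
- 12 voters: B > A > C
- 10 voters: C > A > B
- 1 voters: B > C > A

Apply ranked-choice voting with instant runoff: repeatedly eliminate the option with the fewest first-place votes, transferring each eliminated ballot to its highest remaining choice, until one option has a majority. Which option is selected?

Round 1: B 13, A 11, C 10. C has the fewest and is eliminated.
Round 2: A 21, B 13. A has a majority.

A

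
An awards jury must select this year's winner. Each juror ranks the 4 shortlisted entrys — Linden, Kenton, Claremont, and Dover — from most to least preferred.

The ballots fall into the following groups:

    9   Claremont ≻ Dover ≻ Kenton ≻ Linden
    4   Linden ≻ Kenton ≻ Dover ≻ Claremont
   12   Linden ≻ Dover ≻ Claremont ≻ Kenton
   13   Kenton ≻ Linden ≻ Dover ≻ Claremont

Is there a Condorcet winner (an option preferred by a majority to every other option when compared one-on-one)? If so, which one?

Head-to-head results (38 voters total):
Linden vs Kenton: Kenton wins 22–16.
Linden vs Claremont: Linden wins 29–9.
Linden vs Dover: Linden wins 29–9.
Kenton vs Claremont: Claremont wins 21–17.
Kenton vs Dover: Dover wins 21–17.
Claremont vs Dover: Dover wins 29–9.
No candidate beats all others: Linden beats Claremont beats Kenton beats Linden, a majority cycle.

None — there is no Condorcet winner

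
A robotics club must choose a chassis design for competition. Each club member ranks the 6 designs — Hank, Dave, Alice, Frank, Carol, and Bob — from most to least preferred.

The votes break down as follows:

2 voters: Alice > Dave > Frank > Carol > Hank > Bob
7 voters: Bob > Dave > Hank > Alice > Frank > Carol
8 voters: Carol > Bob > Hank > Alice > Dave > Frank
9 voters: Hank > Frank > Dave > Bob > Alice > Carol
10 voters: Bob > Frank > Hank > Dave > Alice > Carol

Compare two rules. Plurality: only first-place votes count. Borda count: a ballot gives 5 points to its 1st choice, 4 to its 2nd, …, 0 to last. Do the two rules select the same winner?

Plurality first-place counts: Hank 9, Dave 0, Alice 2, Frank 0, Carol 8, Bob 17 → Bob.
Borda totals: Hank 122, Dave 91, Alice 59, Frank 89, Carol 44, Bob 135 → Bob.
The two rules agree on Bob.

Yes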